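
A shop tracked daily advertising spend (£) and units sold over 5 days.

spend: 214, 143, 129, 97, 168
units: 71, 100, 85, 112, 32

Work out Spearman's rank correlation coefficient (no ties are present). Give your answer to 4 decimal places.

-0.8000

Rank spend: 5, 3, 2, 1, 4
Rank units: 2, 4, 3, 5, 1
d = rank(spend) − rank(units): 3, -1, -1, -4, 3; Σd² = 36
ρ = 1 − 6Σd² / [n(n²−1)] = 1 − 6×36 / (5×24) = 1 − 216/120 ≈ -0.8000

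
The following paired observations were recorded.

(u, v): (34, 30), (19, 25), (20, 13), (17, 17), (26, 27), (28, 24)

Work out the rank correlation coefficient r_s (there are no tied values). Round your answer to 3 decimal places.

Rank u: 6, 2, 3, 1, 4, 5
Rank v: 6, 4, 1, 2, 5, 3
d = rank(u) − rank(v): 0, -2, 2, -1, -1, 2; Σd² = 14
ρ = 1 − 6Σd² / [n(n²−1)] = 1 − 6×14 / (6×35) = 1 − 84/210 ≈ 0.600

0.600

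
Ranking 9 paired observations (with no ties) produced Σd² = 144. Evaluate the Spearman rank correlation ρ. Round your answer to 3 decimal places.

ρ = 1 − 6Σd² / [n(n²−1)] = 1 − 6×144 / (9×80)
  = 1 − 864/720 = 1 − 1.2000 ≈ -0.200

-0.200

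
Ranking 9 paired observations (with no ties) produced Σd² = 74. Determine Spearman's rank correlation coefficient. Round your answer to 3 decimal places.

ρ = 1 − 6Σd² / [n(n²−1)] = 1 − 6×74 / (9×80)
  = 1 − 444/720 = 1 − 0.6167 ≈ 0.383

0.383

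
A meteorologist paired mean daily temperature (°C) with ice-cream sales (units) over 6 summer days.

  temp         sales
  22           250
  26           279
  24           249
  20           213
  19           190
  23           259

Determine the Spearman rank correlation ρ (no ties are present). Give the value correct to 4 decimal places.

Rank temp: 3, 6, 5, 2, 1, 4
Rank sales: 4, 6, 3, 2, 1, 5
d = rank(temp) − rank(sales): -1, 0, 2, 0, 0, -1; Σd² = 6
ρ = 1 − 6Σd² / [n(n²−1)] = 1 − 6×6 / (6×35) = 1 − 36/210 ≈ 0.8286

0.8286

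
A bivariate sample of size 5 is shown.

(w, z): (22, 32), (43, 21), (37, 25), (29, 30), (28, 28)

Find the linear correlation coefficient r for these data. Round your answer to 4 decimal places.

-0.9752

n = 5, Σw = 159, Σz = 136, Σw² = 5327, Σz² = 3774, Σwz = 4186
nΣwz − ΣwΣz = 20930 − 21624 = -694
nΣw² − (Σw)² = 26635 − 25281 = 1354; nΣz² − (Σz)² = 18870 − 18496 = 374
r = -694 / √(1354 × 374) = -694 / 711.6151 ≈ -0.9752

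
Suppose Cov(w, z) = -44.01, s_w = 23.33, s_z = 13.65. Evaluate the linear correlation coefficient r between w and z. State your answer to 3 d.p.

-0.138

r = Cov(w,z) / (s_w · s_z) = -44.01 / (23.33 × 13.65)
  = -44.01 / 318.4545 ≈ -0.138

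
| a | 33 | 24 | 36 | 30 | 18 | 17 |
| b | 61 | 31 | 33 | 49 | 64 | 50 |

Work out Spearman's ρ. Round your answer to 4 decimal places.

Rank a: 5, 3, 6, 4, 2, 1
Rank b: 5, 1, 2, 3, 6, 4
d = rank(a) − rank(b): 0, 2, 4, 1, -4, -3; Σd² = 46
ρ = 1 − 6Σd² / [n(n²−1)] = 1 − 6×46 / (6×35) = 1 − 276/210 ≈ -0.3143

-0.3143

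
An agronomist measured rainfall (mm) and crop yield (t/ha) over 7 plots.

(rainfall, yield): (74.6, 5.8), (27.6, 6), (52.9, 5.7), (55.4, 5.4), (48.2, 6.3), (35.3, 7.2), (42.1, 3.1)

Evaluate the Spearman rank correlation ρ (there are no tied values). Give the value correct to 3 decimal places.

-0.393

Rank rainfall: 7, 1, 5, 6, 4, 2, 3
Rank yield: 4, 5, 3, 2, 6, 7, 1
d = rank(rainfall) − rank(yield): 3, -4, 2, 4, -2, -5, 2; Σd² = 78
ρ = 1 − 6Σd² / [n(n²−1)] = 1 − 6×78 / (7×48) = 1 − 468/336 ≈ -0.393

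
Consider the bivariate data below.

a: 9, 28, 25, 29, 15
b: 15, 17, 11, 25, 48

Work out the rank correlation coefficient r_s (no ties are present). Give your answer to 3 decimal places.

Rank a: 1, 4, 3, 5, 2
Rank b: 2, 3, 1, 4, 5
d = rank(a) − rank(b): -1, 1, 2, 1, -3; Σd² = 16
ρ = 1 − 6Σd² / [n(n²−1)] = 1 − 6×16 / (5×24) = 1 − 96/120 ≈ 0.200

0.200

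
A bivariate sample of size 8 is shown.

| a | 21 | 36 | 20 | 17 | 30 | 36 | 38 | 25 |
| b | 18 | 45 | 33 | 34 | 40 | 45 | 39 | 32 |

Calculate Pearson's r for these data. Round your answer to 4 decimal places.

n = 8, Σa = 223, Σb = 286, Σa² = 6691, Σb² = 10764, Σab = 8338
nΣab − ΣaΣb = 66704 − 63778 = 2926
nΣa² − (Σa)² = 53528 − 49729 = 3799; nΣb² − (Σb)² = 86112 − 81796 = 4316
r = 2926 / √(3799 × 4316) = 2926 / 4049.2572 ≈ 0.7226

0.7226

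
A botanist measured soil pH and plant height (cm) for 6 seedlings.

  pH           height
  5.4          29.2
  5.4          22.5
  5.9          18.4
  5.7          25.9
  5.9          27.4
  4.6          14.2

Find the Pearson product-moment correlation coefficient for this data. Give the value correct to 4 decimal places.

n = 6, Σx = 32.9, Σy = 137.6, Σx² = 181.59, Σy² = 3320.66, Σxy = 762.35
nΣxy − ΣxΣy = 4574.1 − 4527.04 = 47.06
nΣx² − (Σx)² = 1089.54 − 1082.41 = 7.13; nΣy² − (Σy)² = 19923.96 − 18933.76 = 990.2
r = 47.06 / √(7.13 × 990.2) = 47.06 / 84.0246 ≈ 0.5601

0.5601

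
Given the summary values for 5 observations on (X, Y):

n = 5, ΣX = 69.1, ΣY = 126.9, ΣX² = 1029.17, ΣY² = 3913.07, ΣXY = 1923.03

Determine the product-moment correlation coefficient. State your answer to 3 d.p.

r = (nΣXY − ΣXΣY) / √[(nΣX² − (ΣX)²)(nΣY² − (ΣY)²)]
Numerator: 5×1923.03 − 69.1×126.9 = 846.36
Denominator: √[(5145.85 − 4774.81)(19565.35 − 16103.61)] = √[371.04 × 3461.74] = 1133.3331
r = 846.36 / 1133.3331 ≈ 0.747

0.747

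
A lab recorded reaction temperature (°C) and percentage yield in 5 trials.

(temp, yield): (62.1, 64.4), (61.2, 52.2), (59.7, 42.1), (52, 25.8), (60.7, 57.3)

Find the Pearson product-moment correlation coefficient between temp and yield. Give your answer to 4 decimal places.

n = 5, Σx = 295.7, Σy = 241.8, Σx² = 17554.43, Σy² = 12593.54, Σxy = 14526.96
nΣxy − ΣxΣy = 72634.8 − 71500.26 = 1134.54
nΣx² − (Σx)² = 87772.15 − 87438.49 = 333.66; nΣy² − (Σy)² = 62967.7 − 58467.24 = 4500.46
r = 1134.54 / √(333.66 × 4500.46) = 1134.54 / 1225.4075 ≈ 0.9258

0.9258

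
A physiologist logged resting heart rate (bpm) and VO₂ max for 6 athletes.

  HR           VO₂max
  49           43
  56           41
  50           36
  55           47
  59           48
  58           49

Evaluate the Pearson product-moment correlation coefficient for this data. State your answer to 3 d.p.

n = 6, Σx = 327, Σy = 264, Σx² = 17907, Σy² = 11740, Σxy = 14462
nΣxy − ΣxΣy = 86772 − 86328 = 444
nΣx² − (Σx)² = 107442 − 106929 = 513; nΣy² − (Σy)² = 70440 − 69696 = 744
r = 444 / √(513 × 744) = 444 / 617.7961 ≈ 0.719

0.719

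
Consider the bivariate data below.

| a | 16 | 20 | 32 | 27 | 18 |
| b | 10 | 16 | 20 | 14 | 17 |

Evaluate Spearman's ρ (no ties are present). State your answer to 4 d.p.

Rank a: 1, 3, 5, 4, 2
Rank b: 1, 3, 5, 2, 4
d = rank(a) − rank(b): 0, 0, 0, 2, -2; Σd² = 8
ρ = 1 − 6Σd² / [n(n²−1)] = 1 − 6×8 / (5×24) = 1 − 48/120 ≈ 0.6000

0.6000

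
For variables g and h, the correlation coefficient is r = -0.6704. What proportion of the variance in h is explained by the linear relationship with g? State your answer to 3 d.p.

r² = (-0.6704)² = 0.449

0.449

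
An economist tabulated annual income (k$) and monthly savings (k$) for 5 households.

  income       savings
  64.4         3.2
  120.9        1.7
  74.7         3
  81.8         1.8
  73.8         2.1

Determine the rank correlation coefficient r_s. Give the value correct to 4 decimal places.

Rank income: 1, 5, 3, 4, 2
Rank savings: 5, 1, 4, 2, 3
d = rank(income) − rank(savings): -4, 4, -1, 2, -1; Σd² = 38
ρ = 1 − 6Σd² / [n(n²−1)] = 1 − 6×38 / (5×24) = 1 − 228/120 ≈ -0.9000

-0.9000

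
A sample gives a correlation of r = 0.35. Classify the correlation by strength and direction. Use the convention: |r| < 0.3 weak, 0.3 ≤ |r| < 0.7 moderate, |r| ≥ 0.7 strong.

moderate positive

r = 0.35 > 0 so the relationship is positive.
|r| = 0.35, which falls in the moderate range.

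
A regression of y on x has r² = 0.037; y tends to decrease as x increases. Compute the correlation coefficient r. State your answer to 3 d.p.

|r| = √0.037 = 0.192
The association is negative, so r = −0.192.

-0.192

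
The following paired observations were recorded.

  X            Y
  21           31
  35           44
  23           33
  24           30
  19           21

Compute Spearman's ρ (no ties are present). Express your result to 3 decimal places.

Rank X: 2, 5, 3, 4, 1
Rank Y: 3, 5, 4, 2, 1
d = rank(X) − rank(Y): -1, 0, -1, 2, 0; Σd² = 6
ρ = 1 − 6Σd² / [n(n²−1)] = 1 − 6×6 / (5×24) = 1 − 36/120 ≈ 0.700

0.700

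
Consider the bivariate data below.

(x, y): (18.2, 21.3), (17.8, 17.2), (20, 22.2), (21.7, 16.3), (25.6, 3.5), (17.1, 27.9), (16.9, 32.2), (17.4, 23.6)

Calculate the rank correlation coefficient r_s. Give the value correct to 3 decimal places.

-0.905

Rank x: 5, 4, 6, 7, 8, 2, 1, 3
Rank y: 4, 3, 5, 2, 1, 7, 8, 6
d = rank(x) − rank(y): 1, 1, 1, 5, 7, -5, -7, -3; Σd² = 160
ρ = 1 − 6Σd² / [n(n²−1)] = 1 − 6×160 / (8×63) = 1 − 960/504 ≈ -0.905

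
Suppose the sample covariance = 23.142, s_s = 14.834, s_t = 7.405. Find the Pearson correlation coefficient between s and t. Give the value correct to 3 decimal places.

0.211

r = Cov(s,t) / (s_s · s_t) = 23.142 / (14.834 × 7.405)
  = 23.142 / 109.8458 ≈ 0.211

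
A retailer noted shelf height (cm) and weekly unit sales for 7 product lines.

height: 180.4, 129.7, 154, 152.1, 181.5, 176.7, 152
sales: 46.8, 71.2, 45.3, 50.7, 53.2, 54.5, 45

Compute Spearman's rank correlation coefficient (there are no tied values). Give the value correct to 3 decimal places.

Rank height: 6, 1, 4, 3, 7, 5, 2
Rank sales: 3, 7, 2, 4, 5, 6, 1
d = rank(height) − rank(sales): 3, -6, 2, -1, 2, -1, 1; Σd² = 56
ρ = 1 − 6Σd² / [n(n²−1)] = 1 − 6×56 / (7×48) = 1 − 336/336 ≈ 0.000

0.000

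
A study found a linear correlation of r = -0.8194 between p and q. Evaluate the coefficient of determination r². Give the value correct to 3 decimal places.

0.671

r² = (-0.8194)² = 0.671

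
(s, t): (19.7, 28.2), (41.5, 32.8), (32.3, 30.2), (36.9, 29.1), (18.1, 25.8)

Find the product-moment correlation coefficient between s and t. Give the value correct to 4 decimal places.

0.8758

n = 5, Σs = 148.5, Σt = 146.1, Σs² = 4842.85, Σt² = 4295.57, Σst = 4432.97
nΣst − ΣsΣt = 22164.85 − 21695.85 = 469
nΣs² − (Σs)² = 24214.25 − 22052.25 = 2162; nΣt² − (Σt)² = 21477.85 − 21345.21 = 132.64
r = 469 / √(2162 × 132.64) = 469 / 535.5069 ≈ 0.8758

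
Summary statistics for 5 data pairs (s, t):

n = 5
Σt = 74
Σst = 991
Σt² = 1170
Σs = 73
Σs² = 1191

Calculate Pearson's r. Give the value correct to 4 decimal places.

r = (nΣst − ΣsΣt) / √[(nΣs² − (Σs)²)(nΣt² − (Σt)²)]
Numerator: 5×991 − 73×74 = -447
Denominator: √[(5955 − 5329)(5850 − 5476)] = √[626 × 374] = 483.8636
r = -447 / 483.8636 ≈ -0.9238

-0.9238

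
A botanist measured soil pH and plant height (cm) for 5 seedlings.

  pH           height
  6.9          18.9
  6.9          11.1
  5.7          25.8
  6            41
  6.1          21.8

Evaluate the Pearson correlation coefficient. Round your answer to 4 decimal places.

-0.6793

n = 5, Σx = 31.6, Σy = 118.6, Σx² = 200.92, Σy² = 3302.3, Σxy = 733.04
nΣxy − ΣxΣy = 3665.2 − 3747.76 = -82.56
nΣx² − (Σx)² = 1004.6 − 998.56 = 6.04; nΣy² − (Σy)² = 16511.5 − 14065.96 = 2445.54
r = -82.56 / √(6.04 × 2445.54) = -82.56 / 121.5363 ≈ -0.6793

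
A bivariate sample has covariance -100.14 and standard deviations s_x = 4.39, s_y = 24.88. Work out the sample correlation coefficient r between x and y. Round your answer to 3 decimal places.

r = Cov(x,y) / (s_x · s_y) = -100.14 / (4.39 × 24.88)
  = -100.14 / 109.2232 ≈ -0.917

-0.917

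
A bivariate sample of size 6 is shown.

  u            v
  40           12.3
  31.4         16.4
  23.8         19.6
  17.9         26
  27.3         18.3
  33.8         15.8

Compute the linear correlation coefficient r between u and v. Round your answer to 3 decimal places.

n = 6, Σu = 174.2, Σv = 108.4, Σu² = 5360.54, Σv² = 2064.94, Σuv = 2972.47
nΣuv − ΣuΣv = 17834.82 − 18883.28 = -1048.46
nΣu² − (Σu)² = 32163.24 − 30345.64 = 1817.6; nΣv² − (Σv)² = 12389.64 − 11750.56 = 639.08
r = -1048.46 / √(1817.6 × 639.08) = -1048.46 / 1077.7717 ≈ -0.973

-0.973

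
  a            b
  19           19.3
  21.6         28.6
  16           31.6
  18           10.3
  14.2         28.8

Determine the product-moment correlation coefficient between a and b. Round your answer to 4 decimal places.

-0.2192

n = 5, Σa = 88.8, Σb = 118.6, Σa² = 1609.2, Σb² = 3124.54, Σab = 2084.42
nΣab − ΣaΣb = 10422.1 − 10531.68 = -109.58
nΣa² − (Σa)² = 8046 − 7885.44 = 160.56; nΣb² − (Σb)² = 15622.7 − 14065.96 = 1556.74
r = -109.58 / √(160.56 × 1556.74) = -109.58 / 499.9502 ≈ -0.2192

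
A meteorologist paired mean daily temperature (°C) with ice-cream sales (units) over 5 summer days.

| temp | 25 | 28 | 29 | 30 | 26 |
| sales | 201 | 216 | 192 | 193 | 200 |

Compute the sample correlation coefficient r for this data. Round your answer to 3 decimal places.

n = 5, Σx = 138, Σy = 1002, Σx² = 3826, Σy² = 201170, Σxy = 27631
nΣxy − ΣxΣy = 138155 − 138276 = -121
nΣx² − (Σx)² = 19130 − 19044 = 86; nΣy² − (Σy)² = 1005850 − 1004004 = 1846
r = -121 / √(86 × 1846) = -121 / 398.4420 ≈ -0.304

-0.304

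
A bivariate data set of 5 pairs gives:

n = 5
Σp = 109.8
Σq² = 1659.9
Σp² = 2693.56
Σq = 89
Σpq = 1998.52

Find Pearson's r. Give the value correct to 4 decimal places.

0.3015

r = (nΣpq − ΣpΣq) / √[(nΣp² − (Σp)²)(nΣq² − (Σq)²)]
Numerator: 5×1998.52 − 109.8×89 = 220.4
Denominator: √[(13467.8 − 12056.04)(8299.5 − 7921)] = √[1411.76 × 378.5] = 730.9933
r = 220.4 / 730.9933 ≈ 0.3015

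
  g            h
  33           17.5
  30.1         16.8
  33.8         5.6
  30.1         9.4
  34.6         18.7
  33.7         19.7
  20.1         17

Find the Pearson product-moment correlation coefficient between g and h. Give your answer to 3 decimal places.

-0.086

n = 7, Σg = 215.4, Σh = 104.7, Σg² = 6780.32, Σh² = 1734.99, Σgh = 3208.01
nΣgh − ΣgΣh = 22456.07 − 22552.38 = -96.31
nΣg² − (Σg)² = 47462.24 − 46397.16 = 1065.08; nΣh² − (Σh)² = 12144.93 − 10962.09 = 1182.84
r = -96.31 / √(1065.08 × 1182.84) = -96.31 / 1122.4167 ≈ -0.086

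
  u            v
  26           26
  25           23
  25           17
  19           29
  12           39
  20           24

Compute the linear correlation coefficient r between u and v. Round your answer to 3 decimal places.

-0.860

n = 6, Σu = 127, Σv = 158, Σu² = 2831, Σv² = 4432, Σuv = 3175
nΣuv − ΣuΣv = 19050 − 20066 = -1016
nΣu² − (Σu)² = 16986 − 16129 = 857; nΣv² − (Σv)² = 26592 − 24964 = 1628
r = -1016 / √(857 × 1628) = -1016 / 1181.1842 ≈ -0.860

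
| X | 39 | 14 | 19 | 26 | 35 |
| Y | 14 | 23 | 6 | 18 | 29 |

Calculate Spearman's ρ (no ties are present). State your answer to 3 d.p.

0.000

Rank X: 5, 1, 2, 3, 4
Rank Y: 2, 4, 1, 3, 5
d = rank(X) − rank(Y): 3, -3, 1, 0, -1; Σd² = 20
ρ = 1 − 6Σd² / [n(n²−1)] = 1 − 6×20 / (5×24) = 1 − 120/120 ≈ 0.000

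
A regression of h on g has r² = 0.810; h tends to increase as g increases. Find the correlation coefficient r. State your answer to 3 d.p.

|r| = √0.810 = 0.900
The association is positive, so r = 0.900.

0.900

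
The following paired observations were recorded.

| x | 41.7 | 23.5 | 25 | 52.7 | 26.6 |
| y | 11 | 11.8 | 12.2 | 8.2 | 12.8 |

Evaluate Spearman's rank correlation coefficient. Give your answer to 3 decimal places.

-0.600

Rank x: 4, 1, 2, 5, 3
Rank y: 2, 3, 4, 1, 5
d = rank(x) − rank(y): 2, -2, -2, 4, -2; Σd² = 32
ρ = 1 − 6Σd² / [n(n²−1)] = 1 − 6×32 / (5×24) = 1 − 192/120 ≈ -0.600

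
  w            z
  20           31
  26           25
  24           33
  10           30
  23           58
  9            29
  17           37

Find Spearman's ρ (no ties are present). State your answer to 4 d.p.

Rank w: 4, 7, 6, 2, 5, 1, 3
Rank z: 4, 1, 5, 3, 7, 2, 6
d = rank(w) − rank(z): 0, 6, 1, -1, -2, -1, -3; Σd² = 52
ρ = 1 − 6Σd² / [n(n²−1)] = 1 − 6×52 / (7×48) = 1 − 312/336 ≈ 0.0714

0.0714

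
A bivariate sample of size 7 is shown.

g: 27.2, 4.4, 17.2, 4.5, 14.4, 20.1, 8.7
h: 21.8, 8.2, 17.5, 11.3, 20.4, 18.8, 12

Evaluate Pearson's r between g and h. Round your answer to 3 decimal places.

n = 7, Σg = 96.5, Σh = 110, Σg² = 1762.35, Σh² = 1890.02, Σgh = 1756.93
nΣgh − ΣgΣh = 12298.51 − 10615 = 1683.51
nΣg² − (Σg)² = 12336.45 − 9312.25 = 3024.2; nΣh² − (Σh)² = 13230.14 − 12100 = 1130.14
r = 1683.51 / √(3024.2 × 1130.14) = 1683.51 / 1848.7210 ≈ 0.911

0.911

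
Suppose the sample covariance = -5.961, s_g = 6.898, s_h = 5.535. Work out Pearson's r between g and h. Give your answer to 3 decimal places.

-0.156

r = Cov(g,h) / (s_g · s_h) = -5.961 / (6.898 × 5.535)
  = -5.961 / 38.1804 ≈ -0.156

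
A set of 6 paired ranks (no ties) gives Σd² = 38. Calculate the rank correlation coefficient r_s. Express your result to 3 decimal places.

ρ = 1 − 6Σd² / [n(n²−1)] = 1 − 6×38 / (6×35)
  = 1 − 228/210 = 1 − 1.0857 ≈ -0.086

-0.086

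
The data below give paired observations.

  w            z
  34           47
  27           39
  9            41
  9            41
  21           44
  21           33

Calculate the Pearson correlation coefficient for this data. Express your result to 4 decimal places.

n = 6, Σw = 121, Σz = 245, Σw² = 2929, Σz² = 10117, Σwz = 5006
nΣwz − ΣwΣz = 30036 − 29645 = 391
nΣw² − (Σw)² = 17574 − 14641 = 2933; nΣz² − (Σz)² = 60702 − 60025 = 677
r = 391 / √(2933 × 677) = 391 / 1409.1277 ≈ 0.2775

0.2775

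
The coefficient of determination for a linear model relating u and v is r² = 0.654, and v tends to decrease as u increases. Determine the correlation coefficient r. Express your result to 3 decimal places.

|r| = √0.654 = 0.809
The association is negative, so r = −0.809.

-0.809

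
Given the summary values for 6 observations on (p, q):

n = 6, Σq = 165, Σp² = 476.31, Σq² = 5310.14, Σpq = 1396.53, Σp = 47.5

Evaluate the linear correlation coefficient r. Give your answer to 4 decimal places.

r = (nΣpq − ΣpΣq) / √[(nΣp² − (Σp)²)(nΣq² − (Σq)²)]
Numerator: 6×1396.53 − 47.5×165 = 541.68
Denominator: √[(2857.86 − 2256.25)(31860.84 − 27225)] = √[601.61 × 4635.84] = 1670.0203
r = 541.68 / 1670.0203 ≈ 0.3244

0.3244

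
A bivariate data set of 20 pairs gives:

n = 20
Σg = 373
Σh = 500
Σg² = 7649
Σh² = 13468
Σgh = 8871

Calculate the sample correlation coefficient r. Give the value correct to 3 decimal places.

-0.554

r = (nΣgh − ΣgΣh) / √[(nΣg² − (Σg)²)(nΣh² − (Σh)²)]
Numerator: 20×8871 − 373×500 = -9080
Denominator: √[(152980 − 139129)(269360 − 250000)] = √[13851 × 19360] = 16375.4499
r = -9080 / 16375.4499 ≈ -0.554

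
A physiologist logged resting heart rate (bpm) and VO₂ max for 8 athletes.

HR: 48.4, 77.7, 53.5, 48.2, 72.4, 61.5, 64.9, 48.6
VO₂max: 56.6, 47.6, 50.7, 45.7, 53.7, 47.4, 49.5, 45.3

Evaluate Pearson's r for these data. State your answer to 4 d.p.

0.0567

n = 8, Σx = 475.2, Σy = 396.5, Σx² = 29163.32, Σy² = 19761.09, Σxy = 23570.26
nΣxy − ΣxΣy = 188562.08 − 188416.8 = 145.28
nΣx² − (Σx)² = 233306.56 − 225815.04 = 7491.52; nΣy² − (Σy)² = 158088.72 − 157212.25 = 876.47
r = 145.28 / √(7491.52 × 876.47) = 145.28 / 2562.4388 ≈ 0.0567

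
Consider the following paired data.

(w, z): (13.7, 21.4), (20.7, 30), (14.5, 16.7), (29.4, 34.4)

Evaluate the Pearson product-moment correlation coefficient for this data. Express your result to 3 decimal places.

0.922

n = 4, Σw = 78.3, Σz = 102.5, Σw² = 1690.79, Σz² = 2820.21, Σwz = 2167.69
nΣwz − ΣwΣz = 8670.76 − 8025.75 = 645.01
nΣw² − (Σw)² = 6763.16 − 6130.89 = 632.27; nΣz² − (Σz)² = 11280.84 − 10506.25 = 774.59
r = 645.01 / √(632.27 × 774.59) = 645.01 / 699.8214 ≈ 0.922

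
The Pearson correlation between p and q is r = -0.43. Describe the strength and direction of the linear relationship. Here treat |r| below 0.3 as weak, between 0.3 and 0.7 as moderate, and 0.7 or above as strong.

r = -0.43 < 0 so the relationship is negative.
|r| = 0.43, which falls in the moderate range.

moderate negative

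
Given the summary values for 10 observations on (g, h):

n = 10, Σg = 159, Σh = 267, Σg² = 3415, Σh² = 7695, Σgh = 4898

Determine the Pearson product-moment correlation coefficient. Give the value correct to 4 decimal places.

0.9211

r = (nΣgh − ΣgΣh) / √[(nΣg² − (Σg)²)(nΣh² − (Σh)²)]
Numerator: 10×4898 − 159×267 = 6527
Denominator: √[(34150 − 25281)(76950 − 71289)] = √[8869 × 5661] = 7085.7187
r = 6527 / 7085.7187 ≈ 0.9211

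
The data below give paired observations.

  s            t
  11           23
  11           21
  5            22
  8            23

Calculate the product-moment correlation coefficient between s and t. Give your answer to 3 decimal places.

-0.091

n = 4, Σs = 35, Σt = 89, Σs² = 331, Σt² = 1983, Σst = 778
nΣst − ΣsΣt = 3112 − 3115 = -3
nΣs² − (Σs)² = 1324 − 1225 = 99; nΣt² − (Σt)² = 7932 − 7921 = 11
r = -3 / √(99 × 11) = -3 / 33.0000 ≈ -0.091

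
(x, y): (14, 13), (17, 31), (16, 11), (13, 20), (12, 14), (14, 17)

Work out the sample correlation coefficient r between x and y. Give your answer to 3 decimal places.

n = 6, Σx = 86, Σy = 106, Σx² = 1250, Σy² = 2136, Σxy = 1551
nΣxy − ΣxΣy = 9306 − 9116 = 190
nΣx² − (Σx)² = 7500 − 7396 = 104; nΣy² − (Σy)² = 12816 − 11236 = 1580
r = 190 / √(104 × 1580) = 190 / 405.3640 ≈ 0.469

0.469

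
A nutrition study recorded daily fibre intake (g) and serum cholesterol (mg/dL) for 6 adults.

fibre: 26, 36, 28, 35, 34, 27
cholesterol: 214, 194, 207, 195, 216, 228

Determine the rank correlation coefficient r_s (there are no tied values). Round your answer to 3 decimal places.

-0.714

Rank fibre: 1, 6, 3, 5, 4, 2
Rank cholesterol: 4, 1, 3, 2, 5, 6
d = rank(fibre) − rank(cholesterol): -3, 5, 0, 3, -1, -4; Σd² = 60
ρ = 1 − 6Σd² / [n(n²−1)] = 1 − 6×60 / (6×35) = 1 − 360/210 ≈ -0.714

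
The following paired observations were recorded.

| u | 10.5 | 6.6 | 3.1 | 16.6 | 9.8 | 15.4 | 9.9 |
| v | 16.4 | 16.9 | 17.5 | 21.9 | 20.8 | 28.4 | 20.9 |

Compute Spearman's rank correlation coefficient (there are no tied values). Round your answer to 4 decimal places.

Rank u: 5, 2, 1, 7, 3, 6, 4
Rank v: 1, 2, 3, 6, 4, 7, 5
d = rank(u) − rank(v): 4, 0, -2, 1, -1, -1, -1; Σd² = 24
ρ = 1 − 6Σd² / [n(n²−1)] = 1 − 6×24 / (7×48) = 1 − 144/336 ≈ 0.5714

0.5714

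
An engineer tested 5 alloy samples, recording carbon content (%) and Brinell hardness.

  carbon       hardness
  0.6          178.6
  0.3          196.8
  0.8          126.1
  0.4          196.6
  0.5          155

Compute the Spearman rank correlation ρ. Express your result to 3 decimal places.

Rank carbon: 4, 1, 5, 2, 3
Rank hardness: 3, 5, 1, 4, 2
d = rank(carbon) − rank(hardness): 1, -4, 4, -2, 1; Σd² = 38
ρ = 1 − 6Σd² / [n(n²−1)] = 1 − 6×38 / (5×24) = 1 − 228/120 ≈ -0.900

-0.900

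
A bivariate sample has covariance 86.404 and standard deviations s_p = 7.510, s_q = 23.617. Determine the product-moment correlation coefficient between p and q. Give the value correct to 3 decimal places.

0.487

r = Cov(p,q) / (s_p · s_q) = 86.404 / (7.510 × 23.617)
  = 86.404 / 177.3637 ≈ 0.487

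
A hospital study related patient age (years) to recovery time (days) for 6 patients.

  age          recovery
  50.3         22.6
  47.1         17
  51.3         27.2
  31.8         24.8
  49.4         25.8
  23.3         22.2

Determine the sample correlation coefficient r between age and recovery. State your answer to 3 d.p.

n = 6, Σx = 253.2, Σy = 139.6, Σx² = 11374.68, Σy² = 3313.12, Σxy = 5913.26
nΣxy − ΣxΣy = 35479.56 − 35346.72 = 132.84
nΣx² − (Σx)² = 68248.08 − 64110.24 = 4137.84; nΣy² − (Σy)² = 19878.72 − 19488.16 = 390.56
r = 132.84 / √(4137.84 × 390.56) = 132.84 / 1271.2493 ≈ 0.104

0.104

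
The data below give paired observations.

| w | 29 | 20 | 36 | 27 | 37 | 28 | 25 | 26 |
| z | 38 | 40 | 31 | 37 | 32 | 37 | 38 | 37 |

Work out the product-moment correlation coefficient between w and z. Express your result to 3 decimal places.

-0.948

n = 8, Σw = 228, Σz = 290, Σw² = 6720, Σz² = 10580, Σwz = 8149
nΣwz − ΣwΣz = 65192 − 66120 = -928
nΣw² − (Σw)² = 53760 − 51984 = 1776; nΣz² − (Σz)² = 84640 − 84100 = 540
r = -928 / √(1776 × 540) = -928 / 979.3059 ≈ -0.948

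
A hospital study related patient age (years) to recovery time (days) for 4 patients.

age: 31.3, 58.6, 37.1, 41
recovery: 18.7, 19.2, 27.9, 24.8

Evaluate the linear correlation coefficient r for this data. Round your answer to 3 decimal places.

-0.272

n = 4, Σx = 168, Σy = 90.6, Σx² = 7471.06, Σy² = 2111.78, Σxy = 3762.32
nΣxy − ΣxΣy = 15049.28 − 15220.8 = -171.52
nΣx² − (Σx)² = 29884.24 − 28224 = 1660.24; nΣy² − (Σy)² = 8447.12 − 8208.36 = 238.76
r = -171.52 / √(1660.24 × 238.76) = -171.52 / 629.6022 ≈ -0.272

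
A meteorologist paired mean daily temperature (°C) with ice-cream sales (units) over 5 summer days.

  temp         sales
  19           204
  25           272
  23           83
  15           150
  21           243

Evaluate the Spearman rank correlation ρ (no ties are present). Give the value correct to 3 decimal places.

Rank temp: 2, 5, 4, 1, 3
Rank sales: 3, 5, 1, 2, 4
d = rank(temp) − rank(sales): -1, 0, 3, -1, -1; Σd² = 12
ρ = 1 − 6Σd² / [n(n²−1)] = 1 − 6×12 / (5×24) = 1 − 72/120 ≈ 0.400

0.400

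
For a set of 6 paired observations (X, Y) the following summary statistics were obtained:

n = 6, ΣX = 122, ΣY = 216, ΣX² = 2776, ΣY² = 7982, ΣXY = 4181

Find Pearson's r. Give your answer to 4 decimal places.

r = (nΣXY − ΣXΣY) / √[(nΣX² − (ΣX)²)(nΣY² − (ΣY)²)]
Numerator: 6×4181 − 122×216 = -1266
Denominator: √[(16656 − 14884)(47892 − 46656)] = √[1772 × 1236] = 1479.9297
r = -1266 / 1479.9297 ≈ -0.8554

-0.8554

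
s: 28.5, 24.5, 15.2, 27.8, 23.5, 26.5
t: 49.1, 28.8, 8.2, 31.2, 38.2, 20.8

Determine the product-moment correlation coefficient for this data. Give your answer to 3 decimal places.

n = 6, Σs = 146, Σt = 176.3, Σs² = 3670.88, Σt² = 6172.81, Σst = 4545.85
nΣst − ΣsΣt = 27275.1 − 25739.8 = 1535.3
nΣs² − (Σs)² = 22025.28 − 21316 = 709.28; nΣt² − (Σt)² = 37036.86 − 31081.69 = 5955.17
r = 1535.3 / √(709.28 × 5955.17) = 1535.3 / 2055.2087 ≈ 0.747

0.747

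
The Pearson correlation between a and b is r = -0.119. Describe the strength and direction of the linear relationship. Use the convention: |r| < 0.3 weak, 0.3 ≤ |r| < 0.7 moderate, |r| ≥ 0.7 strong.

r = -0.119 < 0 so the relationship is negative.
|r| = 0.119, which falls in the weak range.

weak negative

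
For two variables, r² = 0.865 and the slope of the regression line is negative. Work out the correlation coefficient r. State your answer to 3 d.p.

-0.930

|r| = √0.865 = 0.930
The association is negative, so r = −0.930.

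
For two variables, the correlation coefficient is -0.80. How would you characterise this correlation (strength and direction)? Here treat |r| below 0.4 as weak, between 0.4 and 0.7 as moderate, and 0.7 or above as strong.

r = -0.80 < 0 so the relationship is negative.
|r| = 0.80, which falls in the strong range.

strong negative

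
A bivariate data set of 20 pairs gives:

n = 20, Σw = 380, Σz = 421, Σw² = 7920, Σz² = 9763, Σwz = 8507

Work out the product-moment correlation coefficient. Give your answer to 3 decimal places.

r = (nΣwz − ΣwΣz) / √[(nΣw² − (Σw)²)(nΣz² − (Σz)²)]
Numerator: 20×8507 − 380×421 = 10160
Denominator: √[(158400 − 144400)(195260 − 177241)] = √[14000 × 18019] = 15882.8839
r = 10160 / 15882.8839 ≈ 0.640

0.640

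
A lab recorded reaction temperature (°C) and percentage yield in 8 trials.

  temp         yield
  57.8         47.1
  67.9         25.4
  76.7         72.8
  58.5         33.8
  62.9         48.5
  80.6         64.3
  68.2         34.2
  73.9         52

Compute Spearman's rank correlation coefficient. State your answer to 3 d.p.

0.667

Rank temp: 1, 4, 7, 2, 3, 8, 5, 6
Rank yield: 4, 1, 8, 2, 5, 7, 3, 6
d = rank(temp) − rank(yield): -3, 3, -1, 0, -2, 1, 2, 0; Σd² = 28
ρ = 1 − 6Σd² / [n(n²−1)] = 1 − 6×28 / (8×63) = 1 − 168/504 ≈ 0.667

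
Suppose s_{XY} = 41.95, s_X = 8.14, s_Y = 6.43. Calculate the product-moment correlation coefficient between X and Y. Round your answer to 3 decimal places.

0.801

r = Cov(X,Y) / (s_X · s_Y) = 41.95 / (8.14 × 6.43)
  = 41.95 / 52.3402 ≈ 0.801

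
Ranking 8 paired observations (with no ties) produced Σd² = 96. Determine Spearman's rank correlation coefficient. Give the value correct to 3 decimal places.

ρ = 1 − 6Σd² / [n(n²−1)] = 1 − 6×96 / (8×63)
  = 1 − 576/504 = 1 − 1.1429 ≈ -0.143

-0.143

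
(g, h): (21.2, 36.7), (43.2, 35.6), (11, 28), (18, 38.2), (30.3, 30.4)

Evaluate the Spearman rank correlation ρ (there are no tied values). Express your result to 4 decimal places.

Rank g: 3, 5, 1, 2, 4
Rank h: 4, 3, 1, 5, 2
d = rank(g) − rank(h): -1, 2, 0, -3, 2; Σd² = 18
ρ = 1 − 6Σd² / [n(n²−1)] = 1 − 6×18 / (5×24) = 1 − 108/120 ≈ 0.1000

0.1000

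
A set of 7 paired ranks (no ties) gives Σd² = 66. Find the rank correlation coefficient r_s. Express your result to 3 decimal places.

ρ = 1 − 6Σd² / [n(n²−1)] = 1 − 6×66 / (7×48)
  = 1 − 396/336 = 1 − 1.1786 ≈ -0.179

-0.179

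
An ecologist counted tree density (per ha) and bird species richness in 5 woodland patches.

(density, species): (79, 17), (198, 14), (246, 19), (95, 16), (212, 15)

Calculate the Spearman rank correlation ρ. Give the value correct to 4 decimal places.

0.1000

Rank density: 1, 3, 5, 2, 4
Rank species: 4, 1, 5, 3, 2
d = rank(density) − rank(species): -3, 2, 0, -1, 2; Σd² = 18
ρ = 1 − 6Σd² / [n(n²−1)] = 1 − 6×18 / (5×24) = 1 − 108/120 ≈ 0.1000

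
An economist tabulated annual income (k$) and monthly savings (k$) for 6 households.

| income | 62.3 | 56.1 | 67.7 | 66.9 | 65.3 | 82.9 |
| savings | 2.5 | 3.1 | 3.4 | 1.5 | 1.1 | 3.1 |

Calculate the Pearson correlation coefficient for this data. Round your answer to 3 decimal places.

0.144

n = 6, Σx = 401.2, Σy = 14.7, Σx² = 27223.9, Σy² = 40.49, Σxy = 989.01
nΣxy − ΣxΣy = 5934.06 − 5897.64 = 36.42
nΣx² − (Σx)² = 163343.4 − 160961.44 = 2381.96; nΣy² − (Σy)² = 242.94 − 216.09 = 26.85
r = 36.42 / √(2381.96 × 26.85) = 36.42 / 252.8945 ≈ 0.144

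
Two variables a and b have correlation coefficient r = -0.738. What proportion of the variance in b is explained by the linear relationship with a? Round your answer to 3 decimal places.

r² = (-0.738)² = 0.545

0.545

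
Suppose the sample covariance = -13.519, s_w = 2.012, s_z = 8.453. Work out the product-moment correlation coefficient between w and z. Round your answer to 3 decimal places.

-0.795

r = Cov(w,z) / (s_w · s_z) = -13.519 / (2.012 × 8.453)
  = -13.519 / 17.0074 ≈ -0.795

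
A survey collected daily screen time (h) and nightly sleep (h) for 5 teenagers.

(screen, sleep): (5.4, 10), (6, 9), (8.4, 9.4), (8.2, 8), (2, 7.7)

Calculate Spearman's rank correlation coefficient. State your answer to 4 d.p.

0.3000

Rank screen: 2, 3, 5, 4, 1
Rank sleep: 5, 3, 4, 2, 1
d = rank(screen) − rank(sleep): -3, 0, 1, 2, 0; Σd² = 14
ρ = 1 − 6Σd² / [n(n²−1)] = 1 − 6×14 / (5×24) = 1 − 84/120 ≈ 0.3000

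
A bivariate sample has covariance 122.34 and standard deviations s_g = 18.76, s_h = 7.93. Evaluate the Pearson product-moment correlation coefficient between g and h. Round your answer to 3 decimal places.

0.822

r = Cov(g,h) / (s_g · s_h) = 122.34 / (18.76 × 7.93)
  = 122.34 / 148.7668 ≈ 0.822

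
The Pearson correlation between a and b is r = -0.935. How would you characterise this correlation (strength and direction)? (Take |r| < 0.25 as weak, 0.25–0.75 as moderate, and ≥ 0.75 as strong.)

r = -0.935 < 0 so the relationship is negative.
|r| = 0.935, which falls in the strong range.

strong negative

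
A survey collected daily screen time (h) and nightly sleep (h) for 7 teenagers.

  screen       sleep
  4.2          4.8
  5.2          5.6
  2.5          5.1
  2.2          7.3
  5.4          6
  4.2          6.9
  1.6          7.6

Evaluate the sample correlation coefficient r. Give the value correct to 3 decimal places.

n = 7, Σx = 25.3, Σy = 43.3, Σx² = 105.13, Σy² = 275.07, Σxy = 151.63
nΣxy − ΣxΣy = 1061.41 − 1095.49 = -34.08
nΣx² − (Σx)² = 735.91 − 640.09 = 95.82; nΣy² − (Σy)² = 1925.49 − 1874.89 = 50.6
r = -34.08 / √(95.82 × 50.6) = -34.08 / 69.6311 ≈ -0.489

-0.489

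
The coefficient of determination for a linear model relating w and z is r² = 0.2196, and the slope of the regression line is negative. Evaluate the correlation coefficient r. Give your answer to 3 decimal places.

|r| = √0.2196 = 0.469
The association is negative, so r = −0.469.

-0.469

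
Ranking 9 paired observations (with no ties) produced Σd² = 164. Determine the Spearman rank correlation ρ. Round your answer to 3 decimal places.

-0.367

ρ = 1 − 6Σd² / [n(n²−1)] = 1 − 6×164 / (9×80)
  = 1 − 984/720 = 1 − 1.3667 ≈ -0.367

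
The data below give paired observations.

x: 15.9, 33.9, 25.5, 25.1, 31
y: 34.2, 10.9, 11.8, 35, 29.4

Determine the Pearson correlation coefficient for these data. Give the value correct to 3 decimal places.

n = 5, Σx = 131.4, Σy = 121.3, Σx² = 3643.28, Σy² = 3517.05, Σxy = 3004.09
nΣxy − ΣxΣy = 15020.45 − 15938.82 = -918.37
nΣx² − (Σx)² = 18216.4 − 17265.96 = 950.44; nΣy² − (Σy)² = 17585.25 − 14713.69 = 2871.56
r = -918.37 / √(950.44 × 2871.56) = -918.37 / 1652.0428 ≈ -0.556

-0.556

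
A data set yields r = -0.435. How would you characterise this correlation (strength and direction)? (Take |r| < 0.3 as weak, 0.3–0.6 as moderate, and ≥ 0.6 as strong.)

r = -0.435 < 0 so the relationship is negative.
|r| = 0.435, which falls in the moderate range.

moderate negative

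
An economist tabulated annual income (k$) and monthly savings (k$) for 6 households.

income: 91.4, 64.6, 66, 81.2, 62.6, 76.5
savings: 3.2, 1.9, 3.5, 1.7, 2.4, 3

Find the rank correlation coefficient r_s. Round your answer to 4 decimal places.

Rank income: 6, 2, 3, 5, 1, 4
Rank savings: 5, 2, 6, 1, 3, 4
d = rank(income) − rank(savings): 1, 0, -3, 4, -2, 0; Σd² = 30
ρ = 1 − 6Σd² / [n(n²−1)] = 1 − 6×30 / (6×35) = 1 − 180/210 ≈ 0.1429

0.1429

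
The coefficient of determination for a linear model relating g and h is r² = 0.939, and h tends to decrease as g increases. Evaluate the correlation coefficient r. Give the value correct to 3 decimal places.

-0.969

|r| = √0.939 = 0.969
The association is negative, so r = −0.969.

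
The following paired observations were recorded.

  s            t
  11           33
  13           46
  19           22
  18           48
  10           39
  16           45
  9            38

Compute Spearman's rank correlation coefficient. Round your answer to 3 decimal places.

Rank s: 3, 4, 7, 6, 2, 5, 1
Rank t: 2, 6, 1, 7, 4, 5, 3
d = rank(s) − rank(t): 1, -2, 6, -1, -2, 0, -2; Σd² = 50
ρ = 1 − 6Σd² / [n(n²−1)] = 1 − 6×50 / (7×48) = 1 − 300/336 ≈ 0.107

0.107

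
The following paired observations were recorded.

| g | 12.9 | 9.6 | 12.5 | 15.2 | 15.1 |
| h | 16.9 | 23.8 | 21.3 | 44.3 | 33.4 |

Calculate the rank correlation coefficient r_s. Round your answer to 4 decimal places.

0.6000

Rank g: 3, 1, 2, 5, 4
Rank h: 1, 3, 2, 5, 4
d = rank(g) − rank(h): 2, -2, 0, 0, 0; Σd² = 8
ρ = 1 − 6Σd² / [n(n²−1)] = 1 − 6×8 / (5×24) = 1 − 48/120 ≈ 0.6000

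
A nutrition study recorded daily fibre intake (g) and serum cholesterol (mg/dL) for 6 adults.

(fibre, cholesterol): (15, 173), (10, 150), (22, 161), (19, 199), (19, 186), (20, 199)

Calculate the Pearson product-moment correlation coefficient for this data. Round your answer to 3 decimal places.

n = 6, Σx = 105, Σy = 1068, Σx² = 1931, Σy² = 192148, Σxy = 18932
nΣxy − ΣxΣy = 113592 − 112140 = 1452
nΣx² − (Σx)² = 11586 − 11025 = 561; nΣy² − (Σy)² = 1152888 − 1140624 = 12264
r = 1452 / √(561 × 12264) = 1452 / 2622.9952 ≈ 0.554

0.554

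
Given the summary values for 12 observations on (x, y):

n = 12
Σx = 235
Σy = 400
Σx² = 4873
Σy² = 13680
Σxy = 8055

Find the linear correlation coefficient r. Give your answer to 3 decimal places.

0.723

r = (nΣxy − ΣxΣy) / √[(nΣx² − (Σx)²)(nΣy² − (Σy)²)]
Numerator: 12×8055 − 235×400 = 2660
Denominator: √[(58476 − 55225)(164160 − 160000)] = √[3251 × 4160] = 3677.5209
r = 2660 / 3677.5209 ≈ 0.723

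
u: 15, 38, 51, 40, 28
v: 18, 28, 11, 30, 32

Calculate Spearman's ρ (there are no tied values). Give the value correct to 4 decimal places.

-0.3000

Rank u: 1, 3, 5, 4, 2
Rank v: 2, 3, 1, 4, 5
d = rank(u) − rank(v): -1, 0, 4, 0, -3; Σd² = 26
ρ = 1 − 6Σd² / [n(n²−1)] = 1 − 6×26 / (5×24) = 1 − 156/120 ≈ -0.3000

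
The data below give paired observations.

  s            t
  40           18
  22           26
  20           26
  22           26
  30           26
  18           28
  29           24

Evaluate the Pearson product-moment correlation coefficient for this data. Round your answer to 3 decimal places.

n = 7, Σs = 181, Σt = 174, Σs² = 5033, Σt² = 4388, Σst = 4364
nΣst − ΣsΣt = 30548 − 31494 = -946
nΣs² − (Σs)² = 35231 − 32761 = 2470; nΣt² − (Σt)² = 30716 − 30276 = 440
r = -946 / √(2470 × 440) = -946 / 1042.4970 ≈ -0.907

-0.907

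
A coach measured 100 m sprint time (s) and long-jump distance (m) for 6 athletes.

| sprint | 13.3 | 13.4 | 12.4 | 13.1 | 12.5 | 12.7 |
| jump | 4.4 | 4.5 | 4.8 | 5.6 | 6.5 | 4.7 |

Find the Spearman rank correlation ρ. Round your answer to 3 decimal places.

Rank sprint: 5, 6, 1, 4, 2, 3
Rank jump: 1, 2, 4, 5, 6, 3
d = rank(sprint) − rank(jump): 4, 4, -3, -1, -4, 0; Σd² = 58
ρ = 1 − 6Σd² / [n(n²−1)] = 1 − 6×58 / (6×35) = 1 − 348/210 ≈ -0.657

-0.657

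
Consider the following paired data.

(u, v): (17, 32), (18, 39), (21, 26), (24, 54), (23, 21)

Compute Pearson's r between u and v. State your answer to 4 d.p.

0.1773

n = 5, Σu = 103, Σv = 172, Σu² = 2159, Σv² = 6578, Σuv = 3571
nΣuv − ΣuΣv = 17855 − 17716 = 139
nΣu² − (Σu)² = 10795 − 10609 = 186; nΣv² − (Σv)² = 32890 − 29584 = 3306
r = 139 / √(186 × 3306) = 139 / 784.1658 ≈ 0.1773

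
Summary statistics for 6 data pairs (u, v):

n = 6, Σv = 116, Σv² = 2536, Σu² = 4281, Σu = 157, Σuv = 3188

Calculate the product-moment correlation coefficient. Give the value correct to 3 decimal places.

0.678

r = (nΣuv − ΣuΣv) / √[(nΣu² − (Σu)²)(nΣv² − (Σv)²)]
Numerator: 6×3188 − 157×116 = 916
Denominator: √[(25686 − 24649)(15216 − 13456)] = √[1037 × 1760] = 1350.9700
r = 916 / 1350.9700 ≈ 0.678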